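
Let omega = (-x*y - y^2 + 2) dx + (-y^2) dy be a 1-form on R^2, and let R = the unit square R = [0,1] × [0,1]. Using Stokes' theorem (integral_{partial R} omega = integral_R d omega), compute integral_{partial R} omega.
integral_(partial R) omega = 3/2

Stokes: integral_partial_R omega = integral_R d omega with d omega = (∂Q/∂x - ∂P/∂y) dx ∧ dy.
  ∂Q/∂x = 0
  ∂P/∂y = -x - 2*y
  integrand = ∂Q/∂x - ∂P/∂y = x + 2*y.
Integrating over R: integral_0^1 integral_0^1 (x + 2*y) dx dy = 3/2.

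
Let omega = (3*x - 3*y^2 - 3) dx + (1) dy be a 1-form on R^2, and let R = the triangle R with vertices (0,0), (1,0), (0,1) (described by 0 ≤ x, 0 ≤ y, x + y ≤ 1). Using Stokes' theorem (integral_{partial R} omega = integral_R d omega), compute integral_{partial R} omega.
integral_(partial R) omega = 1

Stokes: integral_partial_R omega = integral_R d omega with d omega = (∂Q/∂x - ∂P/∂y) dx ∧ dy.
  ∂Q/∂x = 0
  ∂P/∂y = -6*y
  integrand = ∂Q/∂x - ∂P/∂y = 6*y.
Integrating over R: integral_0^1 integral_0^{1-x} (6*y) dy dx = 1.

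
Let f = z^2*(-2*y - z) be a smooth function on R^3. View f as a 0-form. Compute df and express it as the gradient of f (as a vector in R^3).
df = (0) dx + (-2*z^2) dy + (z*(-4*y - 3*z)) dz; grad f = (0, -2*z^2, z*(-4*y - 3*z))

For a 0-form f, d f = (∂f/∂x) dx + (∂f/∂y) dy + (∂f/∂z) dz. The components of the vector representation are exactly the entries of grad f in Cartesian coordinates:
  ∂f/∂x = 0
  ∂f/∂y = -2*z^2
  ∂f/∂z = z*(-4*y - 3*z).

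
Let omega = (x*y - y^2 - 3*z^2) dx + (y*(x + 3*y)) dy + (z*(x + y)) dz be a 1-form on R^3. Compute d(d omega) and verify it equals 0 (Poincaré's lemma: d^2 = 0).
d(d omega) = 0

Step 1: d omega = sum_{i<j} (∂f_j/∂x_i - ∂f_i/∂x_j) dx_i ∧ dx_j:
  coeff of dx ∧ dy: -x + 3*y
  coeff of dx ∧ dz: 7*z
  coeff of dy ∧ dz: z
Step 2: Apply d again to each 2-form coefficient. The only possible 3-form in R^3 is dx ∧ dy ∧ dz, with coefficient
  ∂(coeff of dy∧dz)/∂x - ∂(coeff of dx∧dz)/∂y + ∂(coeff of dx∧dy)/∂z
  = ∂/∂x (z) - ∂/∂y (7*z) + ∂/∂z (-x + 3*y).
Each of these terms simplifies to sums of mixed partials that cancel in pairs. The result is 0 (by equality of mixed partials for smooth functions — Schwarz / Clairaut).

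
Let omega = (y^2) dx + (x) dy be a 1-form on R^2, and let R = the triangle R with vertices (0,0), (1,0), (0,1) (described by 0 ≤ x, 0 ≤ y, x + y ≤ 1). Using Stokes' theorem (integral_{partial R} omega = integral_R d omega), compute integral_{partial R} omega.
integral_(partial R) omega = 1/6

Stokes: integral_partial_R omega = integral_R d omega with d omega = (∂Q/∂x - ∂P/∂y) dx ∧ dy.
  ∂Q/∂x = 1
  ∂P/∂y = 2*y
  integrand = ∂Q/∂x - ∂P/∂y = 1 - 2*y.
Integrating over R: integral_0^1 integral_0^{1-x} (1 - 2*y) dy dx = 1/6.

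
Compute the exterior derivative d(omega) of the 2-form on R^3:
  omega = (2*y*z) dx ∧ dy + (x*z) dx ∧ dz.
d(omega) = (2*y) dx ∧ dy ∧ dz

For a 2-form omega = sum_{i<j} g_{ij} dx_i ∧ dx_j, the exterior derivative is
  d(omega) = sum_{i<j} d(g_{ij}) ∧ dx_i ∧ dx_j = sum_{i<j, k} (∂g_{ij}/∂x_k) dx_k ∧ dx_i ∧ dx_j.
Expand each term, using dx_k ∧ dx_i ∧ dx_j = sgn(permutation) dx_{(a)} ∧ dx_{(b)} ∧ dx_{(c)} with (a < b < c) sorted:
  d(2*y*z) includes (∂/∂z)(2*y*z) dz = (2*y) dz, which multiplied by dx ∧ dy gives (2*y) dx ∧ dy ∧ dz
Collecting like 3-forms: d(omega) = (2*y) dx ∧ dy ∧ dz.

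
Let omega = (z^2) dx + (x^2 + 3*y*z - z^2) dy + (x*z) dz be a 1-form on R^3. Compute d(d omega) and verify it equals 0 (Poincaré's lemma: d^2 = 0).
d(d omega) = 0

Step 1: d omega = sum_{i<j} (∂f_j/∂x_i - ∂f_i/∂x_j) dx_i ∧ dx_j:
  coeff of dx ∧ dy: 2*x
  coeff of dx ∧ dz: -z
  coeff of dy ∧ dz: -3*y + 2*z
Step 2: Apply d again to each 2-form coefficient. The only possible 3-form in R^3 is dx ∧ dy ∧ dz, with coefficient
  ∂(coeff of dy∧dz)/∂x - ∂(coeff of dx∧dz)/∂y + ∂(coeff of dx∧dy)/∂z
  = ∂/∂x (-3*y + 2*z) - ∂/∂y (-z) + ∂/∂z (2*x).
Each of these terms simplifies to sums of mixed partials that cancel in pairs. The result is 0 (by equality of mixed partials for smooth functions — Schwarz / Clairaut).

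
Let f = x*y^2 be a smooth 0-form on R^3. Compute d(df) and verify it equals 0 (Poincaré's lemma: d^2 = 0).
d(df) = 0

Step 1: df = sum_i (∂f/∂x_i) dx_i = (y^2) dx + (2*x*y) dy + (0) dz.
Step 2: Apply d again. Using the 1-form formula, the coefficient of dx ∧ dy in d(df) is ∂^2 f/∂x ∂y - ∂^2 f/∂y ∂x = (2*y) - (2*y) = 0 (equality of mixed partials for smooth f).
Similarly for dx ∧ dz and dy ∧ dz — all coefficients vanish. So d(df) = 0.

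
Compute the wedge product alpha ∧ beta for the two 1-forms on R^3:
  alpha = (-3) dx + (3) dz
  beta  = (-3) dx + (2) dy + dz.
alpha ∧ beta = (-6) dx ∧ dy + (6) dx ∧ dz + (-6) dy ∧ dz

Distribute the wedge, using dx_i ∧ dx_j = -dx_j ∧ dx_i and dx_i ∧ dx_i = 0. For each pair (i, j) with i < j, the coefficient of dx_i ∧ dx_j in alpha ∧ beta is (alpha_i * beta_j - alpha_j * beta_i). Collecting: alpha ∧ beta = (-6) dx ∧ dy + (6) dx ∧ dz + (-6) dy ∧ dz.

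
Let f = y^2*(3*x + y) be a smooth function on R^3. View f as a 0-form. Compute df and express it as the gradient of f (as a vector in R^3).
df = (3*y^2) dx + (3*y*(2*x + y)) dy + (0) dz; grad f = (3*y^2, 3*y*(2*x + y), 0)

For a 0-form f, d f = (∂f/∂x) dx + (∂f/∂y) dy + (∂f/∂z) dz. The components of the vector representation are exactly the entries of grad f in Cartesian coordinates:
  ∂f/∂x = 3*y^2
  ∂f/∂y = 3*y*(2*x + y)
  ∂f/∂z = 0.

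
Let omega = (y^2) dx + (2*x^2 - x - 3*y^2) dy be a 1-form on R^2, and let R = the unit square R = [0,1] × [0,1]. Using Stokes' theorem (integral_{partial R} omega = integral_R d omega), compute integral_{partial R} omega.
integral_(partial R) omega = 0

Stokes: integral_partial_R omega = integral_R d omega with d omega = (∂Q/∂x - ∂P/∂y) dx ∧ dy.
  ∂Q/∂x = 4*x - 1
  ∂P/∂y = 2*y
  integrand = ∂Q/∂x - ∂P/∂y = 4*x - 2*y - 1.
Integrating over R: integral_0^1 integral_0^1 (4*x - 2*y - 1) dx dy = 0.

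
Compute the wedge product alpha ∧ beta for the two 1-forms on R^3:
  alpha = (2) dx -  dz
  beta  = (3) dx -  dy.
alpha ∧ beta = (-2) dx ∧ dy + (3) dx ∧ dz + (-1) dy ∧ dz

Distribute the wedge, using dx_i ∧ dx_j = -dx_j ∧ dx_i and dx_i ∧ dx_i = 0. For each pair (i, j) with i < j, the coefficient of dx_i ∧ dx_j in alpha ∧ beta is (alpha_i * beta_j - alpha_j * beta_i). Collecting: alpha ∧ beta = (-2) dx ∧ dy + (3) dx ∧ dz + (-1) dy ∧ dz.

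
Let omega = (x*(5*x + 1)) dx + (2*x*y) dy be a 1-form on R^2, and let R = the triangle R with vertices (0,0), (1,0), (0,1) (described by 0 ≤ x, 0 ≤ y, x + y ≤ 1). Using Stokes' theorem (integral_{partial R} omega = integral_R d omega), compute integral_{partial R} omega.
integral_(partial R) omega = 1/3

Stokes: integral_partial_R omega = integral_R d omega with d omega = (∂Q/∂x - ∂P/∂y) dx ∧ dy.
  ∂Q/∂x = 2*y
  ∂P/∂y = 0
  integrand = ∂Q/∂x - ∂P/∂y = 2*y.
Integrating over R: integral_0^1 integral_0^{1-x} (2*y) dy dx = 1/3.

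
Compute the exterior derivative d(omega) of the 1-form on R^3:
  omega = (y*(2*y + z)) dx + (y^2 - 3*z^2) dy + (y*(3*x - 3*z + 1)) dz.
d(omega) = (-4*y - z) dx ∧ dy + (2*y) dx ∧ dz + (3*x + 3*z + 1) dy ∧ dz

For a 1-form omega = sum_i f_i dx_i, the exterior derivative is
  d(omega) = sum_{i < j} (∂f_j/∂x_i - ∂f_i/∂x_j) dx_i ∧ dx_j.
  coefficient of dx ∧ dy: ∂f_2/∂x - ∂f_1/∂y = ∂(y^2 - 3*z^2)/∂x - ∂(y*(2*y + z))/∂y = -4*y - z
  coefficient of dx ∧ dz: ∂f_3/∂x - ∂f_1/∂z = ∂(y*(3*x - 3*z + 1))/∂x - ∂(y*(2*y + z))/∂z = 2*y
  coefficient of dy ∧ dz: ∂f_3/∂y - ∂f_2/∂z = ∂(y*(3*x - 3*z + 1))/∂y - ∂(y^2 - 3*z^2)/∂z = 3*x + 3*z + 1
Assembling: d(omega) = (-4*y - z) dx ∧ dy + (2*y) dx ∧ dz + (3*x + 3*z + 1) dy ∧ dz.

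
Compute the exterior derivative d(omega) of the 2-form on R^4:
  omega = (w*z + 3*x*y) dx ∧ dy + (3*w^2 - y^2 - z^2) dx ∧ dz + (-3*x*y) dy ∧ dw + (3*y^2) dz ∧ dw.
d(omega) = (w + 2*y) dx ∧ dy ∧ dz + (-3*y + z) dx ∧ dy ∧ dw + (6*w) dx ∧ dz ∧ dw + (6*y) dy ∧ dz ∧ dw

For a 2-form omega = sum_{i<j} g_{ij} dx_i ∧ dx_j, the exterior derivative is
  d(omega) = sum_{i<j} d(g_{ij}) ∧ dx_i ∧ dx_j = sum_{i<j, k} (∂g_{ij}/∂x_k) dx_k ∧ dx_i ∧ dx_j.
Expand each term, using dx_k ∧ dx_i ∧ dx_j = sgn(permutation) dx_{(a)} ∧ dx_{(b)} ∧ dx_{(c)} with (a < b < c) sorted:
  d(w*z + 3*x*y) includes (∂/∂z)(w*z + 3*x*y) dz = (w) dz, which multiplied by dx ∧ dy gives (w) dx ∧ dy ∧ dz
  d(w*z + 3*x*y) includes (∂/∂w)(w*z + 3*x*y) dw = (z) dw, which multiplied by dx ∧ dy gives (z) dx ∧ dy ∧ dw
  d(3*w^2 - y^2 - z^2) includes (∂/∂y)(3*w^2 - y^2 - z^2) dy = (-2*y) dy, which multiplied by dx ∧ dz gives (2*y) dx ∧ dy ∧ dz
  d(3*w^2 - y^2 - z^2) includes (∂/∂w)(3*w^2 - y^2 - z^2) dw = (6*w) dw, which multiplied by dx ∧ dz gives (6*w) dx ∧ dz ∧ dw
  d(-3*x*y) includes (∂/∂x)(-3*x*y) dx = (-3*y) dx, which multiplied by dy ∧ dw gives (-3*y) dx ∧ dy ∧ dw
  d(3*y^2) includes (∂/∂y)(3*y^2) dy = (6*y) dy, which multiplied by dz ∧ dw gives (6*y) dy ∧ dz ∧ dw
Collecting like 3-forms: d(omega) = (w + 2*y) dx ∧ dy ∧ dz + (-3*y + z) dx ∧ dy ∧ dw + (6*w) dx ∧ dz ∧ dw + (6*y) dy ∧ dz ∧ dw.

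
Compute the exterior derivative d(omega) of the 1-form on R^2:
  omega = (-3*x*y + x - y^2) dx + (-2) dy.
d(omega) = (3*x + 2*y) dx ∧ dy

For a 1-form omega = sum_i f_i dx_i, the exterior derivative is
  d(omega) = sum_{i < j} (∂f_j/∂x_i - ∂f_i/∂x_j) dx_i ∧ dx_j.
  coefficient of dx ∧ dy: ∂f_2/∂x - ∂f_1/∂y = ∂(-2)/∂x - ∂(-3*x*y + x - y^2)/∂y = 3*x + 2*y
Assembling: d(omega) = (3*x + 2*y) dx ∧ dy.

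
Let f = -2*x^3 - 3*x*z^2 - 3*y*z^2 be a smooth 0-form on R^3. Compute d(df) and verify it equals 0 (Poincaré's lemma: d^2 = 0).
d(df) = 0

Step 1: df = sum_i (∂f/∂x_i) dx_i = (-6*x^2 - 3*z^2) dx + (-3*z^2) dy + (6*z*(-x - y)) dz.
Step 2: Apply d again. Using the 1-form formula, the coefficient of dx ∧ dy in d(df) is ∂^2 f/∂x ∂y - ∂^2 f/∂y ∂x = (0) - (0) = 0 (equality of mixed partials for smooth f).
Similarly for dx ∧ dz and dy ∧ dz — all coefficients vanish. So d(df) = 0.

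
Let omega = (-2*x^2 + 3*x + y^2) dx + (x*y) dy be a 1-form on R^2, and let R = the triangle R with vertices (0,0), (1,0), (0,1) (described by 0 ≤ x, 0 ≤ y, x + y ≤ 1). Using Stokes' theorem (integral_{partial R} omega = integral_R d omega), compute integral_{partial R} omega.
integral_(partial R) omega = -1/6

Stokes: integral_partial_R omega = integral_R d omega with d omega = (∂Q/∂x - ∂P/∂y) dx ∧ dy.
  ∂Q/∂x = y
  ∂P/∂y = 2*y
  integrand = ∂Q/∂x - ∂P/∂y = -y.
Integrating over R: integral_0^1 integral_0^{1-x} (-y) dy dx = -1/6.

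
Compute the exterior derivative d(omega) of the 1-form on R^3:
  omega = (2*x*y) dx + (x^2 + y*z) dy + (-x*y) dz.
d(omega) = (-y) dx ∧ dz + (-x - y) dy ∧ dz

For a 1-form omega = sum_i f_i dx_i, the exterior derivative is
  d(omega) = sum_{i < j} (∂f_j/∂x_i - ∂f_i/∂x_j) dx_i ∧ dx_j.
  coefficient of dx ∧ dz: ∂f_3/∂x - ∂f_1/∂z = ∂(-x*y)/∂x - ∂(2*x*y)/∂z = -y
  coefficient of dy ∧ dz: ∂f_3/∂y - ∂f_2/∂z = ∂(-x*y)/∂y - ∂(x^2 + y*z)/∂z = -x - y
Assembling: d(omega) = (-y) dx ∧ dz + (-x - y) dy ∧ dz.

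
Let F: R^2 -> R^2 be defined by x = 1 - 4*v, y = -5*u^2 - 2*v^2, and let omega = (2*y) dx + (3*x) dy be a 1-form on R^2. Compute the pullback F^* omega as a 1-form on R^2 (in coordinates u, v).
F^* omega = (30*u*(4*v - 1)) du + (40*u^2 + 64*v^2 - 12*v) dv

Using F^*(f dg) = (f ∘ F) d(g ∘ F), substitute each coordinate x_i by F_i(u, v) in f_i, and replace dx_i by d F_i = (∂F_i/∂u) du + (∂F_i/∂v) dv.
  For the x component: f_1(F) = -10*u^2 - 4*v^2; d F_1 = (0) du + (-4) dv
  For the y component: f_2(F) = 3 - 12*v; d F_2 = (-10*u) du + (-4*v) dv
Combining and collecting du, dv coefficients:
  coeff of du: 30*u*(4*v - 1)
  coeff of dv: 40*u^2 + 64*v^2 - 12*v
F^* omega = (30*u*(4*v - 1)) du + (40*u^2 + 64*v^2 - 12*v) dv.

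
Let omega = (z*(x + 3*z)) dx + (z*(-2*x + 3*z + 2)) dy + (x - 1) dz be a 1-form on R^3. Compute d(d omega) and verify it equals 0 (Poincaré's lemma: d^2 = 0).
d(d omega) = 0

Step 1: d omega = sum_{i<j} (∂f_j/∂x_i - ∂f_i/∂x_j) dx_i ∧ dx_j:
  coeff of dx ∧ dy: -2*z
  coeff of dx ∧ dz: -x - 6*z + 1
  coeff of dy ∧ dz: 2*x - 6*z - 2
Step 2: Apply d again to each 2-form coefficient. The only possible 3-form in R^3 is dx ∧ dy ∧ dz, with coefficient
  ∂(coeff of dy∧dz)/∂x - ∂(coeff of dx∧dz)/∂y + ∂(coeff of dx∧dy)/∂z
  = ∂/∂x (2*x - 6*z - 2) - ∂/∂y (-x - 6*z + 1) + ∂/∂z (-2*z).
Each of these terms simplifies to sums of mixed partials that cancel in pairs. The result is 0 (by equality of mixed partials for smooth functions — Schwarz / Clairaut).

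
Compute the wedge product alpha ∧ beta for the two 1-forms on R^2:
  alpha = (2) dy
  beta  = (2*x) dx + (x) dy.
alpha ∧ beta = (-4*x) dx ∧ dy

Distribute the wedge, using dx_i ∧ dx_j = -dx_j ∧ dx_i and dx_i ∧ dx_i = 0. For each pair (i, j) with i < j, the coefficient of dx_i ∧ dx_j in alpha ∧ beta is (alpha_i * beta_j - alpha_j * beta_i). Collecting: alpha ∧ beta = (-4*x) dx ∧ dy.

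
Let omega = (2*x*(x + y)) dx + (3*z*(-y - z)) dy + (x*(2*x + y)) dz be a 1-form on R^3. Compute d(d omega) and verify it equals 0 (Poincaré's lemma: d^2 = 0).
d(d omega) = 0

Step 1: d omega = sum_{i<j} (∂f_j/∂x_i - ∂f_i/∂x_j) dx_i ∧ dx_j:
  coeff of dx ∧ dy: -2*x
  coeff of dx ∧ dz: 4*x + y
  coeff of dy ∧ dz: x + 3*y + 6*z
Step 2: Apply d again to each 2-form coefficient. The only possible 3-form in R^3 is dx ∧ dy ∧ dz, with coefficient
  ∂(coeff of dy∧dz)/∂x - ∂(coeff of dx∧dz)/∂y + ∂(coeff of dx∧dy)/∂z
  = ∂/∂x (x + 3*y + 6*z) - ∂/∂y (4*x + y) + ∂/∂z (-2*x).
Each of these terms simplifies to sums of mixed partials that cancel in pairs. The result is 0 (by equality of mixed partials for smooth functions — Schwarz / Clairaut).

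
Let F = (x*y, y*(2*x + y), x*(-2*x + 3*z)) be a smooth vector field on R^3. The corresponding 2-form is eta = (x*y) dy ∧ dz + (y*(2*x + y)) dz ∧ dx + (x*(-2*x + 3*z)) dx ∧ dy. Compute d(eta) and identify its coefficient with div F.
d(eta) = (5*x + 3*y) dx ∧ dy ∧ dz; div F = 5*x + 3*y

For a 2-form in R^3 of the form above, applying d gives a 3-form with coefficient ∂P/∂x + ∂Q/∂y + ∂R/∂z:
  ∂P/∂x = y
  ∂Q/∂y = 2*x + 2*y
  ∂R/∂z = 3*x
Sum = 5*x + 3*y, which is exactly div F.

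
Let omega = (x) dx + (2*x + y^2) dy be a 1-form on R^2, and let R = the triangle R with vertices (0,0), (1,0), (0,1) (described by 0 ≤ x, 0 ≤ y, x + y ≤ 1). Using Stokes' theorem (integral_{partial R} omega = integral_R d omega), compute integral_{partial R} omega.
integral_(partial R) omega = 1

Stokes: integral_partial_R omega = integral_R d omega with d omega = (∂Q/∂x - ∂P/∂y) dx ∧ dy.
  ∂Q/∂x = 2
  ∂P/∂y = 0
  integrand = ∂Q/∂x - ∂P/∂y = 2.
Integrating over R: integral_0^1 integral_0^{1-x} (2) dy dx = 1.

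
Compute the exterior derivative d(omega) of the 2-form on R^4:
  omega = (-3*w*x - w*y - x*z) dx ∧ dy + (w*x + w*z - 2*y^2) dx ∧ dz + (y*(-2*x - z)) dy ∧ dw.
d(omega) = (-x + 4*y) dx ∧ dy ∧ dz + (-3*x - 3*y) dx ∧ dy ∧ dw + (x + z) dx ∧ dz ∧ dw + (y) dy ∧ dz ∧ dw

For a 2-form omega = sum_{i<j} g_{ij} dx_i ∧ dx_j, the exterior derivative is
  d(omega) = sum_{i<j} d(g_{ij}) ∧ dx_i ∧ dx_j = sum_{i<j, k} (∂g_{ij}/∂x_k) dx_k ∧ dx_i ∧ dx_j.
Expand each term, using dx_k ∧ dx_i ∧ dx_j = sgn(permutation) dx_{(a)} ∧ dx_{(b)} ∧ dx_{(c)} with (a < b < c) sorted:
  d(-3*w*x - w*y - x*z) includes (∂/∂z)(-3*w*x - w*y - x*z) dz = (-x) dz, which multiplied by dx ∧ dy gives (-x) dx ∧ dy ∧ dz
  d(-3*w*x - w*y - x*z) includes (∂/∂w)(-3*w*x - w*y - x*z) dw = (-3*x - y) dw, which multiplied by dx ∧ dy gives (-3*x - y) dx ∧ dy ∧ dw
  d(w*x + w*z - 2*y^2) includes (∂/∂y)(w*x + w*z - 2*y^2) dy = (-4*y) dy, which multiplied by dx ∧ dz gives (4*y) dx ∧ dy ∧ dz
  d(w*x + w*z - 2*y^2) includes (∂/∂w)(w*x + w*z - 2*y^2) dw = (x + z) dw, which multiplied by dx ∧ dz gives (x + z) dx ∧ dz ∧ dw
  d(y*(-2*x - z)) includes (∂/∂x)(y*(-2*x - z)) dx = (-2*y) dx, which multiplied by dy ∧ dw gives (-2*y) dx ∧ dy ∧ dw
  d(y*(-2*x - z)) includes (∂/∂z)(y*(-2*x - z)) dz = (-y) dz, which multiplied by dy ∧ dw gives (y) dy ∧ dz ∧ dw
Collecting like 3-forms: d(omega) = (-x + 4*y) dx ∧ dy ∧ dz + (-3*x - 3*y) dx ∧ dy ∧ dw + (x + z) dx ∧ dz ∧ dw + (y) dy ∧ dz ∧ dw.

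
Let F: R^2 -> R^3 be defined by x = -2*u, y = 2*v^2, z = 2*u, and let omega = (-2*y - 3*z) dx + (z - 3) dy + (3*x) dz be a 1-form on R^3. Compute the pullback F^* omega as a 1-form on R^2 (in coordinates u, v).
F^* omega = (8*v^2) du + (4*v*(2*u - 3)) dv

Using F^*(f dg) = (f ∘ F) d(g ∘ F), substitute each coordinate x_i by F_i(u, v) in f_i, and replace dx_i by d F_i = (∂F_i/∂u) du + (∂F_i/∂v) dv.
  For the x component: f_1(F) = -6*u - 4*v^2; d F_1 = (-2) du + (0) dv
  For the y component: f_2(F) = 2*u - 3; d F_2 = (0) du + (4*v) dv
  For the z component: f_3(F) = -6*u; d F_3 = (2) du + (0) dv
Combining and collecting du, dv coefficients:
  coeff of du: 8*v^2
  coeff of dv: 4*v*(2*u - 3)
F^* omega = (8*v^2) du + (4*v*(2*u - 3)) dv.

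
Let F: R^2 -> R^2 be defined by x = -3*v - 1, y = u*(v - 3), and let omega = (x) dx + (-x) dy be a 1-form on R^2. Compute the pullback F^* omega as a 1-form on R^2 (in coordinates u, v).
F^* omega = (3*v^2 - 8*v - 3) du + (3*u*v + u + 9*v + 3) dv

Using F^*(f dg) = (f ∘ F) d(g ∘ F), substitute each coordinate x_i by F_i(u, v) in f_i, and replace dx_i by d F_i = (∂F_i/∂u) du + (∂F_i/∂v) dv.
  For the x component: f_1(F) = -3*v - 1; d F_1 = (0) du + (-3) dv
  For the y component: f_2(F) = 3*v + 1; d F_2 = (v - 3) du + (u) dv
Combining and collecting du, dv coefficients:
  coeff of du: 3*v^2 - 8*v - 3
  coeff of dv: 3*u*v + u + 9*v + 3
F^* omega = (3*v^2 - 8*v - 3) du + (3*u*v + u + 9*v + 3) dv.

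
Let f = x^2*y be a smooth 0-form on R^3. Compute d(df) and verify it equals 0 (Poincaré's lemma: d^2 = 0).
d(df) = 0

Step 1: df = sum_i (∂f/∂x_i) dx_i = (2*x*y) dx + (x^2) dy + (0) dz.
Step 2: Apply d again. Using the 1-form formula, the coefficient of dx ∧ dy in d(df) is ∂^2 f/∂x ∂y - ∂^2 f/∂y ∂x = (2*x) - (2*x) = 0 (equality of mixed partials for smooth f).
Similarly for dx ∧ dz and dy ∧ dz — all coefficients vanish. So d(df) = 0.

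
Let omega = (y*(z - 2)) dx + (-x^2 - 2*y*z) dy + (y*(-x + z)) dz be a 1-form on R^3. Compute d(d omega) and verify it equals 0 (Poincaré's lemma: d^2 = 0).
d(d omega) = 0

Step 1: d omega = sum_{i<j} (∂f_j/∂x_i - ∂f_i/∂x_j) dx_i ∧ dx_j:
  coeff of dx ∧ dy: -2*x - z + 2
  coeff of dx ∧ dz: -2*y
  coeff of dy ∧ dz: -x + 2*y + z
Step 2: Apply d again to each 2-form coefficient. The only possible 3-form in R^3 is dx ∧ dy ∧ dz, with coefficient
  ∂(coeff of dy∧dz)/∂x - ∂(coeff of dx∧dz)/∂y + ∂(coeff of dx∧dy)/∂z
  = ∂/∂x (-x + 2*y + z) - ∂/∂y (-2*y) + ∂/∂z (-2*x - z + 2).
Each of these terms simplifies to sums of mixed partials that cancel in pairs. The result is 0 (by equality of mixed partials for smooth functions — Schwarz / Clairaut).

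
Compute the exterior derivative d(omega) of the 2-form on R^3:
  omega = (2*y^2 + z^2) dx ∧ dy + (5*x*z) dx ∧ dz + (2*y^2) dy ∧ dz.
d(omega) = (2*z) dx ∧ dy ∧ dz

For a 2-form omega = sum_{i<j} g_{ij} dx_i ∧ dx_j, the exterior derivative is
  d(omega) = sum_{i<j} d(g_{ij}) ∧ dx_i ∧ dx_j = sum_{i<j, k} (∂g_{ij}/∂x_k) dx_k ∧ dx_i ∧ dx_j.
Expand each term, using dx_k ∧ dx_i ∧ dx_j = sgn(permutation) dx_{(a)} ∧ dx_{(b)} ∧ dx_{(c)} with (a < b < c) sorted:
  d(2*y^2 + z^2) includes (∂/∂z)(2*y^2 + z^2) dz = (2*z) dz, which multiplied by dx ∧ dy gives (2*z) dx ∧ dy ∧ dz
Collecting like 3-forms: d(omega) = (2*z) dx ∧ dy ∧ dz.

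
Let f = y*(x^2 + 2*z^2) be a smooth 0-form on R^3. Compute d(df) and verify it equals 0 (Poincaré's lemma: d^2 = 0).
d(df) = 0

Step 1: df = sum_i (∂f/∂x_i) dx_i = (2*x*y) dx + (x^2 + 2*z^2) dy + (4*y*z) dz.
Step 2: Apply d again. Using the 1-form formula, the coefficient of dx ∧ dy in d(df) is ∂^2 f/∂x ∂y - ∂^2 f/∂y ∂x = (2*x) - (2*x) = 0 (equality of mixed partials for smooth f).
Similarly for dx ∧ dz and dy ∧ dz — all coefficients vanish. So d(df) = 0.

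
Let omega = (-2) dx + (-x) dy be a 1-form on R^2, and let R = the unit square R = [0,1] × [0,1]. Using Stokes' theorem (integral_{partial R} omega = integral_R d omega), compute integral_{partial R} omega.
integral_(partial R) omega = -1

Stokes: integral_partial_R omega = integral_R d omega with d omega = (∂Q/∂x - ∂P/∂y) dx ∧ dy.
  ∂Q/∂x = -1
  ∂P/∂y = 0
  integrand = ∂Q/∂x - ∂P/∂y = -1.
Integrating over R: integral_0^1 integral_0^1 (-1) dx dy = -1.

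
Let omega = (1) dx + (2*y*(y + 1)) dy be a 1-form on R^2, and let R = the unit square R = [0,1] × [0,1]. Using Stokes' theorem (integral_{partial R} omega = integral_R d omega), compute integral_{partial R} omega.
integral_(partial R) omega = 0

Stokes: integral_partial_R omega = integral_R d omega with d omega = (∂Q/∂x - ∂P/∂y) dx ∧ dy.
  ∂Q/∂x = 0
  ∂P/∂y = 0
  integrand = ∂Q/∂x - ∂P/∂y = 0.
Integrating over R: integral_0^1 integral_0^1 (0) dx dy = 0.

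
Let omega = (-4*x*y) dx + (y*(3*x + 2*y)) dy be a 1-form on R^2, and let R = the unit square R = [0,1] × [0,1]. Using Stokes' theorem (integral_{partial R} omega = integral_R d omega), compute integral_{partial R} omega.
integral_(partial R) omega = 7/2

Stokes: integral_partial_R omega = integral_R d omega with d omega = (∂Q/∂x - ∂P/∂y) dx ∧ dy.
  ∂Q/∂x = 3*y
  ∂P/∂y = -4*x
  integrand = ∂Q/∂x - ∂P/∂y = 4*x + 3*y.
Integrating over R: integral_0^1 integral_0^1 (4*x + 3*y) dx dy = 7/2.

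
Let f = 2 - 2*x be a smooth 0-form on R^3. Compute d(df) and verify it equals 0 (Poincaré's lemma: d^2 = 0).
d(df) = 0

Step 1: df = sum_i (∂f/∂x_i) dx_i = (-2) dx + (0) dy + (0) dz.
Step 2: Apply d again. Using the 1-form formula, the coefficient of dx ∧ dy in d(df) is ∂^2 f/∂x ∂y - ∂^2 f/∂y ∂x = (0) - (0) = 0 (equality of mixed partials for smooth f).
Similarly for dx ∧ dz and dy ∧ dz — all coefficients vanish. So d(df) = 0.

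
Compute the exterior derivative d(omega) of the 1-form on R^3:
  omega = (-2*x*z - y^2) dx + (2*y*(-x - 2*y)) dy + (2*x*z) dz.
d(omega) = (2*x + 2*z) dx ∧ dz

For a 1-form omega = sum_i f_i dx_i, the exterior derivative is
  d(omega) = sum_{i < j} (∂f_j/∂x_i - ∂f_i/∂x_j) dx_i ∧ dx_j.
  coefficient of dx ∧ dz: ∂f_3/∂x - ∂f_1/∂z = ∂(2*x*z)/∂x - ∂(-2*x*z - y^2)/∂z = 2*x + 2*z
Assembling: d(omega) = (2*x + 2*z) dx ∧ dz.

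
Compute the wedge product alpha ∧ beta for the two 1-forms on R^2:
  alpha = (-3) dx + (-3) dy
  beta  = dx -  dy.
alpha ∧ beta = (6) dx ∧ dy

Distribute the wedge, using dx_i ∧ dx_j = -dx_j ∧ dx_i and dx_i ∧ dx_i = 0. For each pair (i, j) with i < j, the coefficient of dx_i ∧ dx_j in alpha ∧ beta is (alpha_i * beta_j - alpha_j * beta_i). Collecting: alpha ∧ beta = (6) dx ∧ dy.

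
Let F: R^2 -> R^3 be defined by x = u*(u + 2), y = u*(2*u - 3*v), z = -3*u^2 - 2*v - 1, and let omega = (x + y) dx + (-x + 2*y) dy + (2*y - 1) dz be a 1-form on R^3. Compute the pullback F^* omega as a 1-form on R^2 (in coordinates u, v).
F^* omega = (u*(-6*u^2 - 3*u*v + 2*u + 18*v^2 + 10)) du + (-9*u^3 + 18*u^2*v - 2*u^2 + 12*u*v + 2) dv

Using F^*(f dg) = (f ∘ F) d(g ∘ F), substitute each coordinate x_i by F_i(u, v) in f_i, and replace dx_i by d F_i = (∂F_i/∂u) du + (∂F_i/∂v) dv.
  For the x component: f_1(F) = u*(3*u - 3*v + 2); d F_1 = (2*u + 2) du + (0) dv
  For the y component: f_2(F) = u*(3*u - 6*v - 2); d F_2 = (4*u - 3*v) du + (-3*u) dv
  For the z component: f_3(F) = 4*u^2 - 6*u*v - 1; d F_3 = (-6*u) du + (-2) dv
Combining and collecting du, dv coefficients:
  coeff of du: u*(-6*u^2 - 3*u*v + 2*u + 18*v^2 + 10)
  coeff of dv: -9*u^3 + 18*u^2*v - 2*u^2 + 12*u*v + 2
F^* omega = (u*(-6*u^2 - 3*u*v + 2*u + 18*v^2 + 10)) du + (-9*u^3 + 18*u^2*v - 2*u^2 + 12*u*v + 2) dv.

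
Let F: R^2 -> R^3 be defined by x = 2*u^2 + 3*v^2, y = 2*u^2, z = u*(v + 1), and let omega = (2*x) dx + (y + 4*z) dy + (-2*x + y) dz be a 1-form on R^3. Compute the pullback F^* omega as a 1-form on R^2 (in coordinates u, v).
F^* omega = (24*u^3 + 14*u^2*v + 14*u^2 + 24*u*v^2 - 6*v^3 - 6*v^2) du + (-2*u^3 + 24*u^2*v - 6*u*v^2 + 36*v^3) dv

Using F^*(f dg) = (f ∘ F) d(g ∘ F), substitute each coordinate x_i by F_i(u, v) in f_i, and replace dx_i by d F_i = (∂F_i/∂u) du + (∂F_i/∂v) dv.
  For the x component: f_1(F) = 4*u^2 + 6*v^2; d F_1 = (4*u) du + (6*v) dv
  For the y component: f_2(F) = 2*u*(u + 2*v + 2); d F_2 = (4*u) du + (0) dv
  For the z component: f_3(F) = -2*u^2 - 6*v^2; d F_3 = (v + 1) du + (u) dv
Combining and collecting du, dv coefficients:
  coeff of du: 24*u^3 + 14*u^2*v + 14*u^2 + 24*u*v^2 - 6*v^3 - 6*v^2
  coeff of dv: -2*u^3 + 24*u^2*v - 6*u*v^2 + 36*v^3
F^* omega = (24*u^3 + 14*u^2*v + 14*u^2 + 24*u*v^2 - 6*v^3 - 6*v^2) du + (-2*u^3 + 24*u^2*v - 6*u*v^2 + 36*v^3) dv.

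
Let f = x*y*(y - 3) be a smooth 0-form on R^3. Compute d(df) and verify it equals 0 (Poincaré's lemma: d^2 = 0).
d(df) = 0

Step 1: df = sum_i (∂f/∂x_i) dx_i = (y*(y - 3)) dx + (x*(2*y - 3)) dy + (0) dz.
Step 2: Apply d again. Using the 1-form formula, the coefficient of dx ∧ dy in d(df) is ∂^2 f/∂x ∂y - ∂^2 f/∂y ∂x = (2*y - 3) - (2*y - 3) = 0 (equality of mixed partials for smooth f).
Similarly for dx ∧ dz and dy ∧ dz — all coefficients vanish. So d(df) = 0.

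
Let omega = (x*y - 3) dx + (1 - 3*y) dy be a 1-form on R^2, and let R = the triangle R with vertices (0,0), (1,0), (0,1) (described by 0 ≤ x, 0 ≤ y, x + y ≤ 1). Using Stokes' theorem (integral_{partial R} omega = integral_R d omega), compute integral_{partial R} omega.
integral_(partial R) omega = -1/6

Stokes: integral_partial_R omega = integral_R d omega with d omega = (∂Q/∂x - ∂P/∂y) dx ∧ dy.
  ∂Q/∂x = 0
  ∂P/∂y = x
  integrand = ∂Q/∂x - ∂P/∂y = -x.
Integrating over R: integral_0^1 integral_0^{1-x} (-x) dy dx = -1/6.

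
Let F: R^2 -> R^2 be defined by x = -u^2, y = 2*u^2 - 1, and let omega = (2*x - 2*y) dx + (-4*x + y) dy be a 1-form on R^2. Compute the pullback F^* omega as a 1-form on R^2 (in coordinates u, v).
F^* omega = (36*u^3 - 8*u) du

Using F^*(f dg) = (f ∘ F) d(g ∘ F), substitute each coordinate x_i by F_i(u, v) in f_i, and replace dx_i by d F_i = (∂F_i/∂u) du + (∂F_i/∂v) dv.
  For the x component: f_1(F) = 2 - 6*u^2; d F_1 = (-2*u) du + (0) dv
  For the y component: f_2(F) = 6*u^2 - 1; d F_2 = (4*u) du + (0) dv
Combining and collecting du, dv coefficients:
  coeff of du: 36*u^3 - 8*u
  coeff of dv: 0
F^* omega = (36*u^3 - 8*u) du.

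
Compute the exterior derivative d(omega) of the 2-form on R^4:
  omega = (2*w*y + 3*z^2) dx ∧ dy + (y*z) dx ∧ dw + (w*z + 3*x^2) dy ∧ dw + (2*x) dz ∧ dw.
d(omega) = (6*z) dx ∧ dy ∧ dz + (6*x + 2*y - z) dx ∧ dy ∧ dw + (2 - y) dx ∧ dz ∧ dw + (-w) dy ∧ dz ∧ dw

For a 2-form omega = sum_{i<j} g_{ij} dx_i ∧ dx_j, the exterior derivative is
  d(omega) = sum_{i<j} d(g_{ij}) ∧ dx_i ∧ dx_j = sum_{i<j, k} (∂g_{ij}/∂x_k) dx_k ∧ dx_i ∧ dx_j.
Expand each term, using dx_k ∧ dx_i ∧ dx_j = sgn(permutation) dx_{(a)} ∧ dx_{(b)} ∧ dx_{(c)} with (a < b < c) sorted:
  d(2*w*y + 3*z^2) includes (∂/∂z)(2*w*y + 3*z^2) dz = (6*z) dz, which multiplied by dx ∧ dy gives (6*z) dx ∧ dy ∧ dz
  d(2*w*y + 3*z^2) includes (∂/∂w)(2*w*y + 3*z^2) dw = (2*y) dw, which multiplied by dx ∧ dy gives (2*y) dx ∧ dy ∧ dw
  d(y*z) includes (∂/∂y)(y*z) dy = (z) dy, which multiplied by dx ∧ dw gives (-z) dx ∧ dy ∧ dw
  d(y*z) includes (∂/∂z)(y*z) dz = (y) dz, which multiplied by dx ∧ dw gives (-y) dx ∧ dz ∧ dw
  d(w*z + 3*x^2) includes (∂/∂x)(w*z + 3*x^2) dx = (6*x) dx, which multiplied by dy ∧ dw gives (6*x) dx ∧ dy ∧ dw
  d(w*z + 3*x^2) includes (∂/∂z)(w*z + 3*x^2) dz = (w) dz, which multiplied by dy ∧ dw gives (-w) dy ∧ dz ∧ dw
  d(2*x) includes (∂/∂x)(2*x) dx = (2) dx, which multiplied by dz ∧ dw gives (2) dx ∧ dz ∧ dw
Collecting like 3-forms: d(omega) = (6*z) dx ∧ dy ∧ dz + (6*x + 2*y - z) dx ∧ dy ∧ dw + (2 - y) dx ∧ dz ∧ dw + (-w) dy ∧ dz ∧ dw.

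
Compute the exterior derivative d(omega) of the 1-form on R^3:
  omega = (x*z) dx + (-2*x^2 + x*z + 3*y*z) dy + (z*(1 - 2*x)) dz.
d(omega) = (-4*x + z) dx ∧ dy + (-x - 2*z) dx ∧ dz + (-x - 3*y) dy ∧ dz

For a 1-form omega = sum_i f_i dx_i, the exterior derivative is
  d(omega) = sum_{i < j} (∂f_j/∂x_i - ∂f_i/∂x_j) dx_i ∧ dx_j.
  coefficient of dx ∧ dy: ∂f_2/∂x - ∂f_1/∂y = ∂(-2*x^2 + x*z + 3*y*z)/∂x - ∂(x*z)/∂y = -4*x + z
  coefficient of dx ∧ dz: ∂f_3/∂x - ∂f_1/∂z = ∂(z*(1 - 2*x))/∂x - ∂(x*z)/∂z = -x - 2*z
  coefficient of dy ∧ dz: ∂f_3/∂y - ∂f_2/∂z = ∂(z*(1 - 2*x))/∂y - ∂(-2*x^2 + x*z + 3*y*z)/∂z = -x - 3*y
Assembling: d(omega) = (-4*x + z) dx ∧ dy + (-x - 2*z) dx ∧ dz + (-x - 3*y) dy ∧ dz.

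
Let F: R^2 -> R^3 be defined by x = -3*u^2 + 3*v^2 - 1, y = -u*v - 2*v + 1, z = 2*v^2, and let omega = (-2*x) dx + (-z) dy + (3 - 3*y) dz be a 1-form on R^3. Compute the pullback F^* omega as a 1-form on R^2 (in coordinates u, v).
F^* omega = (-36*u^3 + 36*u*v^2 - 12*u + 2*v^3) du + (2*v*(18*u^2 + 7*u*v - 18*v^2 + 14*v + 6)) dv

Using F^*(f dg) = (f ∘ F) d(g ∘ F), substitute each coordinate x_i by F_i(u, v) in f_i, and replace dx_i by d F_i = (∂F_i/∂u) du + (∂F_i/∂v) dv.
  For the x component: f_1(F) = 6*u^2 - 6*v^2 + 2; d F_1 = (-6*u) du + (6*v) dv
  For the y component: f_2(F) = -2*v^2; d F_2 = (-v) du + (-u - 2) dv
  For the z component: f_3(F) = 3*v*(u + 2); d F_3 = (0) du + (4*v) dv
Combining and collecting du, dv coefficients:
  coeff of du: -36*u^3 + 36*u*v^2 - 12*u + 2*v^3
  coeff of dv: 2*v*(18*u^2 + 7*u*v - 18*v^2 + 14*v + 6)
F^* omega = (-36*u^3 + 36*u*v^2 - 12*u + 2*v^3) du + (2*v*(18*u^2 + 7*u*v - 18*v^2 + 14*v + 6)) dv.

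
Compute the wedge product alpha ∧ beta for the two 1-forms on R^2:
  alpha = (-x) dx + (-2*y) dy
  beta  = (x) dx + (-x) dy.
alpha ∧ beta = (x*(x + 2*y)) dx ∧ dy

Distribute the wedge, using dx_i ∧ dx_j = -dx_j ∧ dx_i and dx_i ∧ dx_i = 0. For each pair (i, j) with i < j, the coefficient of dx_i ∧ dx_j in alpha ∧ beta is (alpha_i * beta_j - alpha_j * beta_i). Collecting: alpha ∧ beta = (x*(x + 2*y)) dx ∧ dy.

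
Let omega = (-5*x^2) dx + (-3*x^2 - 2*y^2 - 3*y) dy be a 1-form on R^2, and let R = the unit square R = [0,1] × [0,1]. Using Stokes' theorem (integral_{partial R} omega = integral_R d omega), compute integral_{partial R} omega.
integral_(partial R) omega = -3

Stokes: integral_partial_R omega = integral_R d omega with d omega = (∂Q/∂x - ∂P/∂y) dx ∧ dy.
  ∂Q/∂x = -6*x
  ∂P/∂y = 0
  integrand = ∂Q/∂x - ∂P/∂y = -6*x.
Integrating over R: integral_0^1 integral_0^1 (-6*x) dx dy = -3.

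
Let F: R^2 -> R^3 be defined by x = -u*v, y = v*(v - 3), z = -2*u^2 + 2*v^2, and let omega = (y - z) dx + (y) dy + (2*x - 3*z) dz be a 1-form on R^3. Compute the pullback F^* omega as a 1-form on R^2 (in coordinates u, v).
F^* omega = (-24*u^3 + 6*u^2*v + 24*u*v^2 + v^3 + 3*v^2) du + (-2*u^3 + 24*u^2*v - 7*u*v^2 + 3*u*v - 22*v^3 - 9*v^2 + 9*v) dv

Using F^*(f dg) = (f ∘ F) d(g ∘ F), substitute each coordinate x_i by F_i(u, v) in f_i, and replace dx_i by d F_i = (∂F_i/∂u) du + (∂F_i/∂v) dv.
  For the x component: f_1(F) = 2*u^2 - v^2 - 3*v; d F_1 = (-v) du + (-u) dv
  For the y component: f_2(F) = v*(v - 3); d F_2 = (0) du + (2*v - 3) dv
  For the z component: f_3(F) = 6*u^2 - 2*u*v - 6*v^2; d F_3 = (-4*u) du + (4*v) dv
Combining and collecting du, dv coefficients:
  coeff of du: -24*u^3 + 6*u^2*v + 24*u*v^2 + v^3 + 3*v^2
  coeff of dv: -2*u^3 + 24*u^2*v - 7*u*v^2 + 3*u*v - 22*v^3 - 9*v^2 + 9*v
F^* omega = (-24*u^3 + 6*u^2*v + 24*u*v^2 + v^3 + 3*v^2) du + (-2*u^3 + 24*u^2*v - 7*u*v^2 + 3*u*v - 22*v^3 - 9*v^2 + 9*v) dv.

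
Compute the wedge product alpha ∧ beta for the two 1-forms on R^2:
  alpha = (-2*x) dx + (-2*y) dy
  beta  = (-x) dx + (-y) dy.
alpha ∧ beta = 0

Distribute the wedge, using dx_i ∧ dx_j = -dx_j ∧ dx_i and dx_i ∧ dx_i = 0. For each pair (i, j) with i < j, the coefficient of dx_i ∧ dx_j in alpha ∧ beta is (alpha_i * beta_j - alpha_j * beta_i). Collecting: alpha ∧ beta = 0.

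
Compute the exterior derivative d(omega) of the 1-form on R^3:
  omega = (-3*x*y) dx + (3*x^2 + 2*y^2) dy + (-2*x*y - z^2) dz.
d(omega) = (9*x) dx ∧ dy + (-2*y) dx ∧ dz + (-2*x) dy ∧ dz

For a 1-form omega = sum_i f_i dx_i, the exterior derivative is
  d(omega) = sum_{i < j} (∂f_j/∂x_i - ∂f_i/∂x_j) dx_i ∧ dx_j.
  coefficient of dx ∧ dy: ∂f_2/∂x - ∂f_1/∂y = ∂(3*x^2 + 2*y^2)/∂x - ∂(-3*x*y)/∂y = 9*x
  coefficient of dx ∧ dz: ∂f_3/∂x - ∂f_1/∂z = ∂(-2*x*y - z^2)/∂x - ∂(-3*x*y)/∂z = -2*y
  coefficient of dy ∧ dz: ∂f_3/∂y - ∂f_2/∂z = ∂(-2*x*y - z^2)/∂y - ∂(3*x^2 + 2*y^2)/∂z = -2*x
Assembling: d(omega) = (9*x) dx ∧ dy + (-2*y) dx ∧ dz + (-2*x) dy ∧ dz.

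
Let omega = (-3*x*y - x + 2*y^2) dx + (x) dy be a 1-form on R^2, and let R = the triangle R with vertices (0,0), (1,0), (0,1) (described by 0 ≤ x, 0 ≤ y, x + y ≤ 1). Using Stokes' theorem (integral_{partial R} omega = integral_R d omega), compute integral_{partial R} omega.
integral_(partial R) omega = 1/3

Stokes: integral_partial_R omega = integral_R d omega with d omega = (∂Q/∂x - ∂P/∂y) dx ∧ dy.
  ∂Q/∂x = 1
  ∂P/∂y = -3*x + 4*y
  integrand = ∂Q/∂x - ∂P/∂y = 3*x - 4*y + 1.
Integrating over R: integral_0^1 integral_0^{1-x} (3*x - 4*y + 1) dy dx = 1/3.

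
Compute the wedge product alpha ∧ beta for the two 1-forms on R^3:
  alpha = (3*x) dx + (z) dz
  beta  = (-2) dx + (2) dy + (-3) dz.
alpha ∧ beta = (6*x) dx ∧ dy + (-9*x + 2*z) dx ∧ dz + (-2*z) dy ∧ dz

Distribute the wedge, using dx_i ∧ dx_j = -dx_j ∧ dx_i and dx_i ∧ dx_i = 0. For each pair (i, j) with i < j, the coefficient of dx_i ∧ dx_j in alpha ∧ beta is (alpha_i * beta_j - alpha_j * beta_i). Collecting: alpha ∧ beta = (6*x) dx ∧ dy + (-9*x + 2*z) dx ∧ dz + (-2*z) dy ∧ dz.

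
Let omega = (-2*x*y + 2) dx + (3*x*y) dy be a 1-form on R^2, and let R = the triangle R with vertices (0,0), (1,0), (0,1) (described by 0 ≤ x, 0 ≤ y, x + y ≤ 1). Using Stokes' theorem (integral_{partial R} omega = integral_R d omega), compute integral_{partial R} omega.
integral_(partial R) omega = 5/6

Stokes: integral_partial_R omega = integral_R d omega with d omega = (∂Q/∂x - ∂P/∂y) dx ∧ dy.
  ∂Q/∂x = 3*y
  ∂P/∂y = -2*x
  integrand = ∂Q/∂x - ∂P/∂y = 2*x + 3*y.
Integrating over R: integral_0^1 integral_0^{1-x} (2*x + 3*y) dy dx = 5/6.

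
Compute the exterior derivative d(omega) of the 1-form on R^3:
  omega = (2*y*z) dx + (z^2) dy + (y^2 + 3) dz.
d(omega) = (-2*z) dx ∧ dy + (-2*y) dx ∧ dz + (2*y - 2*z) dy ∧ dz

For a 1-form omega = sum_i f_i dx_i, the exterior derivative is
  d(omega) = sum_{i < j} (∂f_j/∂x_i - ∂f_i/∂x_j) dx_i ∧ dx_j.
  coefficient of dx ∧ dy: ∂f_2/∂x - ∂f_1/∂y = ∂(z^2)/∂x - ∂(2*y*z)/∂y = -2*z
  coefficient of dx ∧ dz: ∂f_3/∂x - ∂f_1/∂z = ∂(y^2 + 3)/∂x - ∂(2*y*z)/∂z = -2*y
  coefficient of dy ∧ dz: ∂f_3/∂y - ∂f_2/∂z = ∂(y^2 + 3)/∂y - ∂(z^2)/∂z = 2*y - 2*z
Assembling: d(omega) = (-2*z) dx ∧ dy + (-2*y) dx ∧ dz + (2*y - 2*z) dy ∧ dz.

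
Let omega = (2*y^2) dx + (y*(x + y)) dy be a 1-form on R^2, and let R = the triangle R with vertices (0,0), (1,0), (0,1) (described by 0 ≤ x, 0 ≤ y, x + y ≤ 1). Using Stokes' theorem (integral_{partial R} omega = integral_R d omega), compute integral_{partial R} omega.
integral_(partial R) omega = -1/2

Stokes: integral_partial_R omega = integral_R d omega with d omega = (∂Q/∂x - ∂P/∂y) dx ∧ dy.
  ∂Q/∂x = y
  ∂P/∂y = 4*y
  integrand = ∂Q/∂x - ∂P/∂y = -3*y.
Integrating over R: integral_0^1 integral_0^{1-x} (-3*y) dy dx = -1/2.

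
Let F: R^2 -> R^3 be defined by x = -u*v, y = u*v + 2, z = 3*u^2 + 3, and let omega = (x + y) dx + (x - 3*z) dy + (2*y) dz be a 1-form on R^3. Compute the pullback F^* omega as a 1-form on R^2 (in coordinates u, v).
F^* omega = (3*u^2*v - u*v^2 + 24*u - 11*v) du + (u*(-9*u^2 - u*v - 11)) dv

Using F^*(f dg) = (f ∘ F) d(g ∘ F), substitute each coordinate x_i by F_i(u, v) in f_i, and replace dx_i by d F_i = (∂F_i/∂u) du + (∂F_i/∂v) dv.
  For the x component: f_1(F) = 2; d F_1 = (-v) du + (-u) dv
  For the y component: f_2(F) = -9*u^2 - u*v - 9; d F_2 = (v) du + (u) dv
  For the z component: f_3(F) = 2*u*v + 4; d F_3 = (6*u) du + (0) dv
Combining and collecting du, dv coefficients:
  coeff of du: 3*u^2*v - u*v^2 + 24*u - 11*v
  coeff of dv: u*(-9*u^2 - u*v - 11)
F^* omega = (3*u^2*v - u*v^2 + 24*u - 11*v) du + (u*(-9*u^2 - u*v - 11)) dv.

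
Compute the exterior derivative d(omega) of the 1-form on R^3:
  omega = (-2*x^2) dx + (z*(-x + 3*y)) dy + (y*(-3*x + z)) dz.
d(omega) = (-z) dx ∧ dy + (-3*y) dx ∧ dz + (-2*x - 3*y + z) dy ∧ dz

For a 1-form omega = sum_i f_i dx_i, the exterior derivative is
  d(omega) = sum_{i < j} (∂f_j/∂x_i - ∂f_i/∂x_j) dx_i ∧ dx_j.
  coefficient of dx ∧ dy: ∂f_2/∂x - ∂f_1/∂y = ∂(z*(-x + 3*y))/∂x - ∂(-2*x^2)/∂y = -z
  coefficient of dx ∧ dz: ∂f_3/∂x - ∂f_1/∂z = ∂(y*(-3*x + z))/∂x - ∂(-2*x^2)/∂z = -3*y
  coefficient of dy ∧ dz: ∂f_3/∂y - ∂f_2/∂z = ∂(y*(-3*x + z))/∂y - ∂(z*(-x + 3*y))/∂z = -2*x - 3*y + z
Assembling: d(omega) = (-z) dx ∧ dy + (-3*y) dx ∧ dz + (-2*x - 3*y + z) dy ∧ dz.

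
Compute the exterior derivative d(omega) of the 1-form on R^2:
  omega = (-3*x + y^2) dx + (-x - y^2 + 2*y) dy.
d(omega) = (-2*y - 1) dx ∧ dy

For a 1-form omega = sum_i f_i dx_i, the exterior derivative is
  d(omega) = sum_{i < j} (∂f_j/∂x_i - ∂f_i/∂x_j) dx_i ∧ dx_j.
  coefficient of dx ∧ dy: ∂f_2/∂x - ∂f_1/∂y = ∂(-x - y^2 + 2*y)/∂x - ∂(-3*x + y^2)/∂y = -2*y - 1
Assembling: d(omega) = (-2*y - 1) dx ∧ dy.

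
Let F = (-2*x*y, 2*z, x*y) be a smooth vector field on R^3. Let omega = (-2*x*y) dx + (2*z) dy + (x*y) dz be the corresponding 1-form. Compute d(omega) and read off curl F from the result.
d(omega) = (x - 2) dy ∧ dz + (-y) dz ∧ dx + (2*x) dx ∧ dy; curl F = (x - 2, -y, 2*x)

d omega = sum_{i<j} (∂f_j/∂x_i - ∂f_i/∂x_j) dx_i ∧ dx_j. Under the identification (dy ∧ dz, dz ∧ dx, dx ∧ dy) ↔ (e_x, e_y, e_z), the coefficients are exactly the components of curl F. Compute:
  ∂R/∂y - ∂Q/∂z = (x) - (2) = x - 2
  ∂P/∂z - ∂R/∂x = (0) - (y) = -y
  ∂Q/∂x - ∂P/∂y = (0) - (-2*x) = 2*x.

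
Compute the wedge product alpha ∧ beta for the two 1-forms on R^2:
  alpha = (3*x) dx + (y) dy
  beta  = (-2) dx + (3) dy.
alpha ∧ beta = (9*x + 2*y) dx ∧ dy

Distribute the wedge, using dx_i ∧ dx_j = -dx_j ∧ dx_i and dx_i ∧ dx_i = 0. For each pair (i, j) with i < j, the coefficient of dx_i ∧ dx_j in alpha ∧ beta is (alpha_i * beta_j - alpha_j * beta_i). Collecting: alpha ∧ beta = (9*x + 2*y) dx ∧ dy.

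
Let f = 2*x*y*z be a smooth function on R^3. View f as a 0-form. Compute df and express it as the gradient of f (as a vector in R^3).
df = (2*y*z) dx + (2*x*z) dy + (2*x*y) dz; grad f = (2*y*z, 2*x*z, 2*x*y)

For a 0-form f, d f = (∂f/∂x) dx + (∂f/∂y) dy + (∂f/∂z) dz. The components of the vector representation are exactly the entries of grad f in Cartesian coordinates:
  ∂f/∂x = 2*y*z
  ∂f/∂y = 2*x*z
  ∂f/∂z = 2*x*y.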